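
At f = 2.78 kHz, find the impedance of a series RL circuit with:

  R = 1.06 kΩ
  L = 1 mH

Step 1 — Angular frequency: ω = 2π·f = 2π·2780 = 1.747e+04 rad/s.
Step 2 — Component impedances:
  R: Z = R = 1060 Ω
  L: Z = jωL = j·1.747e+04·0.001 = 0 + j17.47 Ω
Step 3 — Series combination: Z_total = R + L = 1060 + j17.47 Ω = 1060∠0.9° Ω.

Z = 1060 + j17.47 Ω = 1060∠0.9° Ω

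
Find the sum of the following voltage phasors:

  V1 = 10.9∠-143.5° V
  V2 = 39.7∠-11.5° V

Step 1 — Convert each phasor to rectangular form:
  V1 = 10.9·(cos(-143.5°) + j·sin(-143.5°)) = -8.762 - j6.484 V
  V2 = 39.7·(cos(-11.5°) + j·sin(-11.5°)) = 38.9 - j7.915 V
Step 2 — Sum components: V_total = 30.14 - j14.4 V.
Step 3 — Convert to polar: |V_total| = 33.4 V, ∠V_total = -25.5°.

V_total = 33.4∠-25.5° V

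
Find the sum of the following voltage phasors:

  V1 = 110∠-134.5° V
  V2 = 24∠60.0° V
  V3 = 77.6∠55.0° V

Step 1 — Convert each phasor to rectangular form:
  V1 = 110·(cos(-134.5°) + j·sin(-134.5°)) = -77.1 - j78.46 V
  V2 = 24·(cos(60.0°) + j·sin(60.0°)) = 12 + j20.78 V
  V3 = 77.6·(cos(55.0°) + j·sin(55.0°)) = 44.51 + j63.57 V
Step 2 — Sum components: V_total = -20.59 + j5.893 V.
Step 3 — Convert to polar: |V_total| = 21.42 V, ∠V_total = 164.0°.

V_total = 21.42∠164.0° V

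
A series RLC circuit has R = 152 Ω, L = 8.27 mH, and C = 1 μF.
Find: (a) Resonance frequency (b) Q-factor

Step 1 — Resonance condition Im(Z)=0 gives ω₀ = 1/√(LC).
Step 2 — ω₀ = 1/√(0.00827·1e-06) = 1.1e+04 rad/s.
Step 3 — f₀ = ω₀/(2π) = 1750 Hz.
Step 4 — Series Q: Q = ω₀L/R = 1.1e+04·0.00827/152 = 0.5983.

(a) f₀ = 1750 Hz  (b) Q = 0.5983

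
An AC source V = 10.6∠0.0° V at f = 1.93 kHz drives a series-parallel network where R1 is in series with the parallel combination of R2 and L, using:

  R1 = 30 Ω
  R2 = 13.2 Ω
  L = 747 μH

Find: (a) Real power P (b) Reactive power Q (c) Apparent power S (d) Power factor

Step 1 — Angular frequency: ω = 2π·f = 2π·1930 = 1.213e+04 rad/s.
Step 2 — Component impedances:
  R1: Z = R = 30 Ω
  R2: Z = R = 13.2 Ω
  L: Z = jωL = j·1.213e+04·0.000747 = 0 + j9.059 Ω
Step 3 — Parallel branch: R2 || L = 1/(1/R2 + 1/L) = 4.226 + j6.158 Ω.
Step 4 — Series with R1: Z_total = R1 + (R2 || L) = 34.23 + j6.158 Ω = 34.78∠10.2° Ω.
Step 5 — Source phasor: V = 10.6∠0.0° V = 10.6 V.
Step 6 — Current: I = V / Z = 0.3 - j0.05398 A = 0.3048∠-10.2° A.
Step 7 — Complex power: S = V·I* = 3.18 + j0.5722 VA.
Step 8 — Real power: P = Re(S) = 3.18 W.
Step 9 — Reactive power: Q = Im(S) = 0.5722 VAR.
Step 10 — Apparent power: |S| = 3.231 VA.
Step 11 — Power factor: PF = P/|S| = 0.9842 (lagging).

(a) P = 3.18 W  (b) Q = 0.5722 VAR  (c) S = 3.231 VA  (d) PF = 0.9842 (lagging)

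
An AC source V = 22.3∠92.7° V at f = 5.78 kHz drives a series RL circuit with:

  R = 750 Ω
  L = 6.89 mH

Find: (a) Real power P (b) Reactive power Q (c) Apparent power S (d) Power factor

Step 1 — Angular frequency: ω = 2π·f = 2π·5780 = 3.632e+04 rad/s.
Step 2 — Component impedances:
  R: Z = R = 750 Ω
  L: Z = jωL = j·3.632e+04·0.00689 = 0 + j250.2 Ω
Step 3 — Series combination: Z_total = R + L = 750 + j250.2 Ω = 790.6∠18.5° Ω.
Step 4 — Source phasor: V = 22.3∠92.7° V = -1.05 + j22.28 V.
Step 5 — Current: I = V / Z = 0.007656 + j0.02715 A = 0.02821∠74.2° A.
Step 6 — Complex power: S = V·I* = 0.5966 + j0.1991 VA.
Step 7 — Real power: P = Re(S) = 0.5966 W.
Step 8 — Reactive power: Q = Im(S) = 0.1991 VAR.
Step 9 — Apparent power: |S| = 0.629 VA.
Step 10 — Power factor: PF = P/|S| = 0.9486 (lagging).

(a) P = 0.5966 W  (b) Q = 0.1991 VAR  (c) S = 0.629 VA  (d) PF = 0.9486 (lagging)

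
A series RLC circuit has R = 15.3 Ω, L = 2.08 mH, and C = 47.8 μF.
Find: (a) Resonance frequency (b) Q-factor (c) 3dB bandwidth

Step 1 — Resonance: ω₀ = 1/√(LC) = 1/√(0.00208·4.78e-05) = 3171 rad/s.
Step 2 — f₀ = ω₀/(2π) = 504.7 Hz.
Step 3 — Series Q: Q = ω₀L/R = 3171·0.00208/15.3 = 0.4311.
Step 4 — Bandwidth: Δω = ω₀/Q = 7356 rad/s; BW = Δω/(2π) = 1171 Hz.

(a) f₀ = 504.7 Hz  (b) Q = 0.4311  (c) BW = 1171 Hz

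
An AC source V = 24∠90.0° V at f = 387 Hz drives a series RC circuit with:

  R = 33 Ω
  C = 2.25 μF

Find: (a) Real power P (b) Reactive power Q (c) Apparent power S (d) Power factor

Step 1 — Angular frequency: ω = 2π·f = 2π·387 = 2432 rad/s.
Step 2 — Component impedances:
  R: Z = R = 33 Ω
  C: Z = 1/(jωC) = -j/(ω·C) = 0 - j182.8 Ω
Step 3 — Series combination: Z_total = R + C = 33 - j182.8 Ω = 185.7∠-79.8° Ω.
Step 4 — Source phasor: V = 24∠90.0° V = 0 + j24 V.
Step 5 — Current: I = V / Z = -0.1272 + j0.02296 A = 0.1292∠169.8° A.
Step 6 — Complex power: S = V·I* = 0.551 - j3.052 VA.
Step 7 — Real power: P = Re(S) = 0.551 W.
Step 8 — Reactive power: Q = Im(S) = -3.052 VAR.
Step 9 — Apparent power: |S| = 3.101 VA.
Step 10 — Power factor: PF = P/|S| = 0.1777 (leading).

(a) P = 0.551 W  (b) Q = -3.052 VAR  (c) S = 3.101 VA  (d) PF = 0.1777 (leading)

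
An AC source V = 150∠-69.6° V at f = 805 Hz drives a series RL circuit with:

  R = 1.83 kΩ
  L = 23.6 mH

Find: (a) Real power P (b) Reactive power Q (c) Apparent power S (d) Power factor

Step 1 — Angular frequency: ω = 2π·f = 2π·805 = 5058 rad/s.
Step 2 — Component impedances:
  R: Z = R = 1830 Ω
  L: Z = jωL = j·5058·0.0236 = 0 + j119.4 Ω
Step 3 — Series combination: Z_total = R + L = 1830 + j119.4 Ω = 1834∠3.7° Ω.
Step 4 — Source phasor: V = 150∠-69.6° V = 52.29 - j140.6 V.
Step 5 — Current: I = V / Z = 0.02346 - j0.07836 A = 0.08179∠-73.3° A.
Step 6 — Complex power: S = V·I* = 12.24 + j0.7986 VA.
Step 7 — Real power: P = Re(S) = 12.24 W.
Step 8 — Reactive power: Q = Im(S) = 0.7986 VAR.
Step 9 — Apparent power: |S| = 12.27 VA.
Step 10 — Power factor: PF = P/|S| = 0.9979 (lagging).

(a) P = 12.24 W  (b) Q = 0.7986 VAR  (c) S = 12.27 VA  (d) PF = 0.9979 (lagging)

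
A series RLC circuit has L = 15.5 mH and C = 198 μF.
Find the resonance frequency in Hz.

Step 1 — Resonance condition Im(Z)=0 gives ω₀ = 1/√(LC).
Step 2 — ω₀ = 1/√(0.0155·0.000198) = 570.8 rad/s.
Step 3 — f₀ = ω₀/(2π) = 90.85 Hz.

f₀ = 90.85 Hz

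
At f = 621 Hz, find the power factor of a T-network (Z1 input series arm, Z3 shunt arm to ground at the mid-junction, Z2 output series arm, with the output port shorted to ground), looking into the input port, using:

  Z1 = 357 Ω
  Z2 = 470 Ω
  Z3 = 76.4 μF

Step 1 — Angular frequency: ω = 2π·f = 2π·621 = 3902 rad/s.
Step 2 — Component impedances:
  Z1: Z = R = 357 Ω
  Z2: Z = R = 470 Ω
  Z3: Z = 1/(jωC) = -j/(ω·C) = 0 - j3.355 Ω
Step 3 — With the output port shorted to ground, the output series arm Z2 runs from the junction to ground; the shunt arm Z3 also runs from the junction to ground. They appear in parallel: Z3 || Z2 = 0.02394 - j3.354 Ω.
Step 4 — Series with input arm Z1: Z_in = Z1 + (Z3 || Z2) = 357 - j3.354 Ω = 357∠-0.5° Ω.
Step 5 — Power factor: PF = cos(φ) = Re(Z)/|Z| = 357/357 = 1.
Step 6 — Type: Im(Z) = -3.354 ⇒ leading (phase φ = -0.5°).

PF = 1 (leading, φ = -0.5°)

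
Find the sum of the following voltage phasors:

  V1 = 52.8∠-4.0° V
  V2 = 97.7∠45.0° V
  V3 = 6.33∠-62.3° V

Step 1 — Convert each phasor to rectangular form:
  V1 = 52.8·(cos(-4.0°) + j·sin(-4.0°)) = 52.67 - j3.683 V
  V2 = 97.7·(cos(45.0°) + j·sin(45.0°)) = 69.08 + j69.08 V
  V3 = 6.33·(cos(-62.3°) + j·sin(-62.3°)) = 2.942 - j5.605 V
Step 2 — Sum components: V_total = 124.7 + j59.8 V.
Step 3 — Convert to polar: |V_total| = 138.3 V, ∠V_total = 25.6°.

V_total = 138.3∠25.6° V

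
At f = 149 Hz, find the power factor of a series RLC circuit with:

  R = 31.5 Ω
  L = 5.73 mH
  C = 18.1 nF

Step 1 — Angular frequency: ω = 2π·f = 2π·149 = 936.2 rad/s.
Step 2 — Component impedances:
  R: Z = R = 31.5 Ω
  L: Z = jωL = j·936.2·0.00573 = 0 + j5.364 Ω
  C: Z = 1/(jωC) = -j/(ω·C) = 0 - j5.901e+04 Ω
Step 3 — Series combination: Z_total = R + L + C = 31.5 - j5.901e+04 Ω = 5.901e+04∠-90.0° Ω.
Step 4 — Power factor: PF = cos(φ) = Re(Z)/|Z| = 31.5/5.901e+04 = 0.0005338.
Step 5 — Type: Im(Z) = -5.901e+04 ⇒ leading (phase φ = -90.0°).

PF = 0.0005338 (leading, φ = -90.0°)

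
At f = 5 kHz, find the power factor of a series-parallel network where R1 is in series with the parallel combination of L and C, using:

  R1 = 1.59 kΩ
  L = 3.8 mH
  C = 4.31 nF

Step 1 — Angular frequency: ω = 2π·f = 2π·5000 = 3.142e+04 rad/s.
Step 2 — Component impedances:
  R1: Z = R = 1590 Ω
  L: Z = jωL = j·3.142e+04·0.0038 = 0 + j119.4 Ω
  C: Z = 1/(jωC) = -j/(ω·C) = 0 - j7385 Ω
Step 3 — Parallel branch: L || C = 1/(1/L + 1/C) = 0 + j121.3 Ω.
Step 4 — Series with R1: Z_total = R1 + (L || C) = 1590 + j121.3 Ω = 1595∠4.4° Ω.
Step 5 — Power factor: PF = cos(φ) = Re(Z)/|Z| = 1590/1594.6 = 0.9971.
Step 6 — Type: Im(Z) = 121.3 ⇒ lagging (phase φ = 4.4°).

PF = 0.9971 (lagging, φ = 4.4°)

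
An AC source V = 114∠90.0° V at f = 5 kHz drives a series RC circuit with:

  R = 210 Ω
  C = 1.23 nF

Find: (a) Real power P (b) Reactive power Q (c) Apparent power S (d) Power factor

Step 1 — Angular frequency: ω = 2π·f = 2π·5000 = 3.142e+04 rad/s.
Step 2 — Component impedances:
  R: Z = R = 210 Ω
  C: Z = 1/(jωC) = -j/(ω·C) = 0 - j2.588e+04 Ω
Step 3 — Series combination: Z_total = R + C = 210 - j2.588e+04 Ω = 2.588e+04∠-89.5° Ω.
Step 4 — Source phasor: V = 114∠90.0° V = 0 + j114 V.
Step 5 — Current: I = V / Z = -0.004405 + j3.574e-05 A = 0.004405∠179.5° A.
Step 6 — Complex power: S = V·I* = 0.004075 - j0.5022 VA.
Step 7 — Real power: P = Re(S) = 0.004075 W.
Step 8 — Reactive power: Q = Im(S) = -0.5022 VAR.
Step 9 — Apparent power: |S| = 0.5022 VA.
Step 10 — Power factor: PF = P/|S| = 0.008114 (leading).

(a) P = 0.004075 W  (b) Q = -0.5022 VAR  (c) S = 0.5022 VA  (d) PF = 0.008114 (leading)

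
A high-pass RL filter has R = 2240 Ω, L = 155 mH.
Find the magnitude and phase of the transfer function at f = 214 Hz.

Step 1 — Angular frequency: ω = 2π·214 = 1345 rad/s.
Step 2 — Transfer function: H(jω) = jωL/(R + jωL).
Step 3 — Numerator jωL = j·208.4; denominator R + jωL = 2240 + j208.4.
Step 4 — H = 0.008582 + j0.09224.
Step 5 — Magnitude: |H| = 0.09264 (-20.7 dB); phase: φ = 84.7°.

|H| = 0.09264 (-20.7 dB), φ = 84.7°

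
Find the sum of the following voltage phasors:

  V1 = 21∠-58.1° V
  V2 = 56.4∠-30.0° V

Step 1 — Convert each phasor to rectangular form:
  V1 = 21·(cos(-58.1°) + j·sin(-58.1°)) = 11.1 - j17.83 V
  V2 = 56.4·(cos(-30.0°) + j·sin(-30.0°)) = 48.84 - j28.2 V
Step 2 — Sum components: V_total = 59.94 - j46.03 V.
Step 3 — Convert to polar: |V_total| = 75.57 V, ∠V_total = -37.5°.

V_total = 75.57∠-37.5° V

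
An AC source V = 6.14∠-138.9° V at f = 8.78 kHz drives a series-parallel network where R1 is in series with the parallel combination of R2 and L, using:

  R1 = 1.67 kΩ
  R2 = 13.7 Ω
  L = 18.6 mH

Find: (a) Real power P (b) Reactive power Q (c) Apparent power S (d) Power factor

Step 1 — Angular frequency: ω = 2π·f = 2π·8780 = 5.517e+04 rad/s.
Step 2 — Component impedances:
  R1: Z = R = 1670 Ω
  R2: Z = R = 13.7 Ω
  L: Z = jωL = j·5.517e+04·0.0186 = 0 + j1026 Ω
Step 3 — Parallel branch: R2 || L = 1/(1/R2 + 1/L) = 13.7 + j0.1829 Ω.
Step 4 — Series with R1: Z_total = R1 + (R2 || L) = 1684 + j0.1829 Ω = 1684∠0.0° Ω.
Step 5 — Source phasor: V = 6.14∠-138.9° V = -4.627 - j4.036 V.
Step 6 — Current: I = V / Z = -0.002748 - j0.002397 A = 0.003647∠-138.9° A.
Step 7 — Complex power: S = V·I* = 0.02239 + j2.432e-06 VA.
Step 8 — Real power: P = Re(S) = 0.02239 W.
Step 9 — Reactive power: Q = Im(S) = 2.432e-06 VAR.
Step 10 — Apparent power: |S| = 0.02239 VA.
Step 11 — Power factor: PF = P/|S| = 1 (lagging).

(a) P = 0.02239 W  (b) Q = 2.432e-06 VAR  (c) S = 0.02239 VA  (d) PF = 1 (lagging)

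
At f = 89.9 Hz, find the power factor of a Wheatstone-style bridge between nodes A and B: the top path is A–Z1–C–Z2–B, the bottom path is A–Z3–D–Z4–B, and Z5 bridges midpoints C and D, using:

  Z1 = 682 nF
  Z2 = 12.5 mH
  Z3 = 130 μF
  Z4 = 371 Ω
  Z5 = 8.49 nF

Step 1 — Angular frequency: ω = 2π·f = 2π·89.9 = 564.9 rad/s.
Step 2 — Component impedances:
  Z1: Z = 1/(jωC) = -j/(ω·C) = 0 - j2596 Ω
  Z2: Z = jωL = j·564.9·0.0125 = 0 + j7.061 Ω
  Z3: Z = 1/(jωC) = -j/(ω·C) = 0 - j13.62 Ω
  Z4: Z = R = 371 Ω
  Z5: Z = 1/(jωC) = -j/(ω·C) = 0 - j2.085e+05 Ω
Step 3 — Bridge requires nodal analysis (the Z5 bridge couples midpoints C and D, so the two paths cannot be reduced to a simple series/parallel combination). Setting node B to ground and injecting 1 A at node A, the 3-node admittance system at A, C, D solves to V_A = Z_AB = 359.6 - j65.46 Ω = 365.5∠-10.3° Ω.
Step 4 — Power factor: PF = cos(φ) = Re(Z)/|Z| = 359.63/365.54 = 0.9838.
Step 5 — Type: Im(Z) = -65.46 ⇒ leading (phase φ = -10.3°).

PF = 0.9838 (leading, φ = -10.3°)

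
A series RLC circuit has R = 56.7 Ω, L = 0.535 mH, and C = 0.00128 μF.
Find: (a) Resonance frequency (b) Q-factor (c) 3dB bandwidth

Step 1 — Resonance: ω₀ = 1/√(LC) = 1/√(0.000535·1.28e-09) = 1.208e+06 rad/s.
Step 2 — f₀ = ω₀/(2π) = 1.923e+05 Hz.
Step 3 — Series Q: Q = ω₀L/R = 1.208e+06·0.000535/56.7 = 11.4.
Step 4 — Bandwidth: Δω = ω₀/Q = 1.06e+05 rad/s; BW = Δω/(2π) = 1.687e+04 Hz.

(a) f₀ = 1.923e+05 Hz  (b) Q = 11.4  (c) BW = 1.687e+04 Hz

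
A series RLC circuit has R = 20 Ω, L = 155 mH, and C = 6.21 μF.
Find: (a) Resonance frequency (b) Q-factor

Step 1 — Resonance condition Im(Z)=0 gives ω₀ = 1/√(LC).
Step 2 — ω₀ = 1/√(0.155·6.21e-06) = 1019 rad/s.
Step 3 — f₀ = ω₀/(2π) = 162.2 Hz.
Step 4 — Series Q: Q = ω₀L/R = 1019·0.155/20 = 7.899.

(a) f₀ = 162.2 Hz  (b) Q = 7.899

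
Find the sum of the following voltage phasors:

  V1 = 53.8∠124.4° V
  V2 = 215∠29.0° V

Step 1 — Convert each phasor to rectangular form:
  V1 = 53.8·(cos(124.4°) + j·sin(124.4°)) = -30.4 + j44.39 V
  V2 = 215·(cos(29.0°) + j·sin(29.0°)) = 188 + j104.2 V
Step 2 — Sum components: V_total = 157.6 + j148.6 V.
Step 3 — Convert to polar: |V_total| = 216.7 V, ∠V_total = 43.3°.

V_total = 216.7∠43.3° V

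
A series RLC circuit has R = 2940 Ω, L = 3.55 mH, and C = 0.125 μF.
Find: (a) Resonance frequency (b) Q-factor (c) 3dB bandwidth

Step 1 — Resonance: ω₀ = 1/√(LC) = 1/√(0.00355·1.25e-07) = 4.747e+04 rad/s.
Step 2 — f₀ = ω₀/(2π) = 7555 Hz.
Step 3 — Series Q: Q = ω₀L/R = 4.747e+04·0.00355/2940 = 0.05732.
Step 4 — Bandwidth: Δω = ω₀/Q = 8.282e+05 rad/s; BW = Δω/(2π) = 1.318e+05 Hz.

(a) f₀ = 7555 Hz  (b) Q = 0.05732  (c) BW = 1.318e+05 Hz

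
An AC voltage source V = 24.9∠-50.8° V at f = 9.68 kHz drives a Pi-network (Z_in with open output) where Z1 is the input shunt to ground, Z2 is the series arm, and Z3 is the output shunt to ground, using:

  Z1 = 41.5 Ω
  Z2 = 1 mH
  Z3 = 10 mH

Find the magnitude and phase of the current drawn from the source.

Step 1 — Angular frequency: ω = 2π·f = 2π·9680 = 6.082e+04 rad/s.
Step 2 — Component impedances:
  Z1: Z = R = 41.5 Ω
  Z2: Z = jωL = j·6.082e+04·0.001 = 0 + j60.82 Ω
  Z3: Z = jωL = j·6.082e+04·0.01 = 0 + j608.2 Ω
Step 3 — With open output, the series arm Z2 and the output shunt Z3 appear in series to ground: Z2 + Z3 = 0 + j669 Ω.
Step 4 — Parallel with input shunt Z1: Z_in = Z1 || (Z2 + Z3) = 41.34 + j2.564 Ω = 41.42∠3.5° Ω.
Step 5 — Source phasor: V = 24.9∠-50.8° V = 15.74 - j19.3 V.
Step 6 — Ohm's law: I = V / Z_total = (15.74 - j19.3) / (41.34 + j2.564) = 0.3504 - j0.4885 A.
Step 7 — Convert to polar: |I| = 0.6012 A, ∠I = -54.3°.

I = 0.6012∠-54.3° A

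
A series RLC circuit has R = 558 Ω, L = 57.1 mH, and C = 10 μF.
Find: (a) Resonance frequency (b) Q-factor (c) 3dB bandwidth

Step 1 — Resonance: ω₀ = 1/√(LC) = 1/√(0.0571·1e-05) = 1323 rad/s.
Step 2 — f₀ = ω₀/(2π) = 210.6 Hz.
Step 3 — Series Q: Q = ω₀L/R = 1323·0.0571/558 = 0.1354.
Step 4 — Bandwidth: Δω = ω₀/Q = 9772 rad/s; BW = Δω/(2π) = 1555 Hz.

(a) f₀ = 210.6 Hz  (b) Q = 0.1354  (c) BW = 1555 Hz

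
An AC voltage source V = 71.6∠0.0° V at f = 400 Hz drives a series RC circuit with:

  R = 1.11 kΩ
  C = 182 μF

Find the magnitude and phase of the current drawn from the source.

Step 1 — Angular frequency: ω = 2π·f = 2π·400 = 2513 rad/s.
Step 2 — Component impedances:
  R: Z = R = 1110 Ω
  C: Z = 1/(jωC) = -j/(ω·C) = 0 - j2.186 Ω
Step 3 — Series combination: Z_total = R + C = 1110 - j2.186 Ω = 1110∠-0.1° Ω.
Step 4 — Source phasor: V = 71.6∠0.0° V = 71.6 V.
Step 5 — Ohm's law: I = V / Z_total = (71.6) / (1110 - j2.186) = 0.0645 + j0.000127 A.
Step 6 — Convert to polar: |I| = 0.0645 A, ∠I = 0.1°.

I = 0.0645∠0.1° A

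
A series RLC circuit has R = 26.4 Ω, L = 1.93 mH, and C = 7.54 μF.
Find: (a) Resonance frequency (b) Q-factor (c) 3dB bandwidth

Step 1 — Resonance: ω₀ = 1/√(LC) = 1/√(0.00193·7.54e-06) = 8290 rad/s.
Step 2 — f₀ = ω₀/(2π) = 1319 Hz.
Step 3 — Series Q: Q = ω₀L/R = 8290·0.00193/26.4 = 0.606.
Step 4 — Bandwidth: Δω = ω₀/Q = 1.368e+04 rad/s; BW = Δω/(2π) = 2177 Hz.

(a) f₀ = 1319 Hz  (b) Q = 0.606  (c) BW = 2177 Hz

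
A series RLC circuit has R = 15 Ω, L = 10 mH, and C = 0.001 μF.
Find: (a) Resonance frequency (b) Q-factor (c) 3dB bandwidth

Step 1 — Resonance: ω₀ = 1/√(LC) = 1/√(0.01·1e-09) = 3.162e+05 rad/s.
Step 2 — f₀ = ω₀/(2π) = 5.033e+04 Hz.
Step 3 — Series Q: Q = ω₀L/R = 3.162e+05·0.01/15 = 210.8.
Step 4 — Bandwidth: Δω = ω₀/Q = 1500 rad/s; BW = Δω/(2π) = 238.7 Hz.

(a) f₀ = 5.033e+04 Hz  (b) Q = 210.8  (c) BW = 238.7 Hz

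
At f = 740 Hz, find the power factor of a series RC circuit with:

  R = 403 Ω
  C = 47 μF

Step 1 — Angular frequency: ω = 2π·f = 2π·740 = 4650 rad/s.
Step 2 — Component impedances:
  R: Z = R = 403 Ω
  C: Z = 1/(jωC) = -j/(ω·C) = 0 - j4.576 Ω
Step 3 — Series combination: Z_total = R + C = 403 - j4.576 Ω = 403∠-0.7° Ω.
Step 4 — Power factor: PF = cos(φ) = Re(Z)/|Z| = 403/403.03 = 0.9999.
Step 5 — Type: Im(Z) = -4.576 ⇒ leading (phase φ = -0.7°).

PF = 0.9999 (leading, φ = -0.7°)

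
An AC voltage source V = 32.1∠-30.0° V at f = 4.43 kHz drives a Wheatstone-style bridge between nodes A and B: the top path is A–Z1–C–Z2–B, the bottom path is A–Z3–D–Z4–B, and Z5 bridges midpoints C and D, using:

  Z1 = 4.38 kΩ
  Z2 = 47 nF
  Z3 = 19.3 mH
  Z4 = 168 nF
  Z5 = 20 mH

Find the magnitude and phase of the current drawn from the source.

Step 1 — Angular frequency: ω = 2π·f = 2π·4430 = 2.783e+04 rad/s.
Step 2 — Component impedances:
  Z1: Z = R = 4380 Ω
  Z2: Z = 1/(jωC) = -j/(ω·C) = 0 - j764.4 Ω
  Z3: Z = jωL = j·2.783e+04·0.0193 = 0 + j537.2 Ω
  Z4: Z = 1/(jωC) = -j/(ω·C) = 0 - j213.8 Ω
  Z5: Z = jωL = j·2.783e+04·0.02 = 0 + j556.7 Ω
Step 3 — Bridge requires nodal analysis (the Z5 bridge couples midpoints C and D, so the two paths cannot be reduced to a simple series/parallel combination). Setting node B to ground and injecting 1 A at node A, the 3-node admittance system at A, C, D solves to V_A = Z_AB = 130.6 + j377.3 Ω = 399.3∠70.9° Ω.
Step 4 — Source phasor: V = 32.1∠-30.0° V = 27.8 - j16.05 V.
Step 5 — Ohm's law: I = V / Z_total = (27.8 - j16.05) / (130.6 + j377.3) = -0.01521 - j0.07894 A.
Step 6 — Convert to polar: |I| = 0.0804 A, ∠I = -100.9°.

I = 0.0804∠-100.9° A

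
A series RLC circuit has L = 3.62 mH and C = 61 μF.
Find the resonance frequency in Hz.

Step 1 — Resonance condition Im(Z)=0 gives ω₀ = 1/√(LC).
Step 2 — ω₀ = 1/√(0.00362·6.1e-05) = 2128 rad/s.
Step 3 — f₀ = ω₀/(2π) = 338.7 Hz.

f₀ = 338.7 Hz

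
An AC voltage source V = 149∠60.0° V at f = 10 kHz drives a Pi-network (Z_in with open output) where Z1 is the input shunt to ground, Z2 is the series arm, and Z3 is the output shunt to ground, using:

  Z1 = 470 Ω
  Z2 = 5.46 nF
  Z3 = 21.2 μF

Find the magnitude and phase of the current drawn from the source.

Step 1 — Angular frequency: ω = 2π·f = 2π·1e+04 = 6.283e+04 rad/s.
Step 2 — Component impedances:
  Z1: Z = R = 470 Ω
  Z2: Z = 1/(jωC) = -j/(ω·C) = 0 - j2915 Ω
  Z3: Z = 1/(jωC) = -j/(ω·C) = 0 - j0.7507 Ω
Step 3 — With open output, the series arm Z2 and the output shunt Z3 appear in series to ground: Z2 + Z3 = 0 - j2916 Ω.
Step 4 — Parallel with input shunt Z1: Z_in = Z1 || (Z2 + Z3) = 458.1 - j73.84 Ω = 464∠-9.2° Ω.
Step 5 — Source phasor: V = 149∠60.0° V = 74.5 + j129 V.
Step 6 — Ohm's law: I = V / Z_total = (74.5 + j129) / (458.1 - j73.84) = 0.1143 + j0.3001 A.
Step 7 — Convert to polar: |I| = 0.3211 A, ∠I = 69.2°.

I = 0.3211∠69.2° A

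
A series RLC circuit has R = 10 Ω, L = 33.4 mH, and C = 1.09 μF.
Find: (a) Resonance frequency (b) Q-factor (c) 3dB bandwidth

Step 1 — Resonance condition Im(Z)=0 gives ω₀ = 1/√(LC).
Step 2 — ω₀ = 1/√(0.0334·1.09e-06) = 5241 rad/s.
Step 3 — f₀ = ω₀/(2π) = 834.1 Hz.
Step 4 — Series Q: Q = ω₀L/R = 5241·0.0334/10 = 17.5.
Step 5 — 3dB bandwidth: Δω = ω₀/Q = 299.4 rad/s; BW = Δω/(2π) = 47.65 Hz.

(a) f₀ = 834.1 Hz  (b) Q = 17.5  (c) BW = 47.65 Hz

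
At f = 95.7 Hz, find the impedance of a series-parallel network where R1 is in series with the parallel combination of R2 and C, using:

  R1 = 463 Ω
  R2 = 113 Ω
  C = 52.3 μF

Step 1 — Angular frequency: ω = 2π·f = 2π·95.7 = 601.3 rad/s.
Step 2 — Component impedances:
  R1: Z = R = 463 Ω
  R2: Z = R = 113 Ω
  C: Z = 1/(jωC) = -j/(ω·C) = 0 - j31.8 Ω
Step 3 — Parallel branch: R2 || C = 1/(1/R2 + 1/C) = 8.292 - j29.47 Ω.
Step 4 — Series with R1: Z_total = R1 + (R2 || C) = 471.3 - j29.47 Ω = 472.2∠-3.6° Ω.

Z = 471.3 - j29.47 Ω = 472.2∠-3.6° Ω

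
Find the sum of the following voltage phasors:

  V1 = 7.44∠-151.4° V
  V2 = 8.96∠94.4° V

Step 1 — Convert each phasor to rectangular form:
  V1 = 7.44·(cos(-151.4°) + j·sin(-151.4°)) = -6.532 - j3.561 V
  V2 = 8.96·(cos(94.4°) + j·sin(94.4°)) = -0.6874 + j8.934 V
Step 2 — Sum components: V_total = -7.22 + j5.372 V.
Step 3 — Convert to polar: |V_total| = 8.999 V, ∠V_total = 143.3°.

V_total = 8.999∠143.3° V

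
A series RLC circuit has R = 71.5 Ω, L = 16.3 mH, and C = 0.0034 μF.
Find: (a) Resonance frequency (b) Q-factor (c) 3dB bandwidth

Step 1 — Resonance condition Im(Z)=0 gives ω₀ = 1/√(LC).
Step 2 — ω₀ = 1/√(0.0163·3.4e-09) = 1.343e+05 rad/s.
Step 3 — f₀ = ω₀/(2π) = 2.138e+04 Hz.
Step 4 — Series Q: Q = ω₀L/R = 1.343e+05·0.0163/71.5 = 30.62.
Step 5 — 3dB bandwidth: Δω = ω₀/Q = 4387 rad/s; BW = Δω/(2π) = 698.1 Hz.

(a) f₀ = 2.138e+04 Hz  (b) Q = 30.62  (c) BW = 698.1 Hz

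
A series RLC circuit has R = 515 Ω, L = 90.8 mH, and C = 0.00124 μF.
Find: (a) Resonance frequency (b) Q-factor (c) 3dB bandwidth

Step 1 — Resonance: ω₀ = 1/√(LC) = 1/√(0.0908·1.24e-09) = 9.424e+04 rad/s.
Step 2 — f₀ = ω₀/(2π) = 1.5e+04 Hz.
Step 3 — Series Q: Q = ω₀L/R = 9.424e+04·0.0908/515 = 16.62.
Step 4 — Bandwidth: Δω = ω₀/Q = 5672 rad/s; BW = Δω/(2π) = 902.7 Hz.

(a) f₀ = 1.5e+04 Hz  (b) Q = 16.62  (c) BW = 902.7 Hz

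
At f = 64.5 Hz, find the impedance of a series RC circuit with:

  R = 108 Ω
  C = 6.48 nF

Step 1 — Angular frequency: ω = 2π·f = 2π·64.5 = 405.3 rad/s.
Step 2 — Component impedances:
  R: Z = R = 108 Ω
  C: Z = 1/(jωC) = -j/(ω·C) = 0 - j3.808e+05 Ω
Step 3 — Series combination: Z_total = R + C = 108 - j3.808e+05 Ω = 3.808e+05∠-90.0° Ω.

Z = 108 - j3.808e+05 Ω = 3.808e+05∠-90.0° Ω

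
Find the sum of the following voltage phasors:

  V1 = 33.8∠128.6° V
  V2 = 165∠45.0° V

Step 1 — Convert each phasor to rectangular form:
  V1 = 33.8·(cos(128.6°) + j·sin(128.6°)) = -21.09 + j26.42 V
  V2 = 165·(cos(45.0°) + j·sin(45.0°)) = 116.7 + j116.7 V
Step 2 — Sum components: V_total = 95.59 + j143.1 V.
Step 3 — Convert to polar: |V_total| = 172.1 V, ∠V_total = 56.3°.

V_total = 172.1∠56.3° V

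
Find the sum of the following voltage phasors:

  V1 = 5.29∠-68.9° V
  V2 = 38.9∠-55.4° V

Step 1 — Convert each phasor to rectangular form:
  V1 = 5.29·(cos(-68.9°) + j·sin(-68.9°)) = 1.904 - j4.935 V
  V2 = 38.9·(cos(-55.4°) + j·sin(-55.4°)) = 22.09 - j32.02 V
Step 2 — Sum components: V_total = 23.99 - j36.96 V.
Step 3 — Convert to polar: |V_total| = 44.06 V, ∠V_total = -57.0°.

V_total = 44.06∠-57.0° V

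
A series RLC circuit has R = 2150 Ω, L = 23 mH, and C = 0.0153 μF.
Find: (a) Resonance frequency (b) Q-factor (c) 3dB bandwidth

Step 1 — Resonance: ω₀ = 1/√(LC) = 1/√(0.023·1.53e-08) = 5.331e+04 rad/s.
Step 2 — f₀ = ω₀/(2π) = 8484 Hz.
Step 3 — Series Q: Q = ω₀L/R = 5.331e+04·0.023/2150 = 0.5703.
Step 4 — Bandwidth: Δω = ω₀/Q = 9.348e+04 rad/s; BW = Δω/(2π) = 1.488e+04 Hz.

(a) f₀ = 8484 Hz  (b) Q = 0.5703  (c) BW = 1.488e+04 Hz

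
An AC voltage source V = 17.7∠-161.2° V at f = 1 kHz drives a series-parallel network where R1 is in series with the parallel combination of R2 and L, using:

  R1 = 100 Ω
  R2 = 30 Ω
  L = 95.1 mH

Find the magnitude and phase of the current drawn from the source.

Step 1 — Angular frequency: ω = 2π·f = 2π·1000 = 6283 rad/s.
Step 2 — Component impedances:
  R1: Z = R = 100 Ω
  R2: Z = R = 30 Ω
  L: Z = jωL = j·6283·0.0951 = 0 + j597.5 Ω
Step 3 — Parallel branch: R2 || L = 1/(1/R2 + 1/L) = 29.92 + j1.502 Ω.
Step 4 — Series with R1: Z_total = R1 + (R2 || L) = 129.9 + j1.502 Ω = 129.9∠0.7° Ω.
Step 5 — Source phasor: V = 17.7∠-161.2° V = -16.76 - j5.704 V.
Step 6 — Ohm's law: I = V / Z_total = (-16.76 - j5.704) / (129.9 + j1.502) = -0.1295 - j0.04241 A.
Step 7 — Convert to polar: |I| = 0.1362 A, ∠I = -161.9°.

I = 0.1362∠-161.9° A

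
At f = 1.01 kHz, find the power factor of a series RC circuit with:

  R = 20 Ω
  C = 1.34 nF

Step 1 — Angular frequency: ω = 2π·f = 2π·1010 = 6346 rad/s.
Step 2 — Component impedances:
  R: Z = R = 20 Ω
  C: Z = 1/(jωC) = -j/(ω·C) = 0 - j1.176e+05 Ω
Step 3 — Series combination: Z_total = R + C = 20 - j1.176e+05 Ω = 1.176e+05∠-90.0° Ω.
Step 4 — Power factor: PF = cos(φ) = Re(Z)/|Z| = 20/1.176e+05 = 0.0001701.
Step 5 — Type: Im(Z) = -1.176e+05 ⇒ leading (phase φ = -90.0°).

PF = 0.0001701 (leading, φ = -90.0°)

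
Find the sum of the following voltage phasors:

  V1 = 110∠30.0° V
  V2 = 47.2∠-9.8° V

Step 1 — Convert each phasor to rectangular form:
  V1 = 110·(cos(30.0°) + j·sin(30.0°)) = 95.26 + j55 V
  V2 = 47.2·(cos(-9.8°) + j·sin(-9.8°)) = 46.51 - j8.034 V
Step 2 — Sum components: V_total = 141.8 + j46.97 V.
Step 3 — Convert to polar: |V_total| = 149.4 V, ∠V_total = 18.3°.

V_total = 149.4∠18.3° V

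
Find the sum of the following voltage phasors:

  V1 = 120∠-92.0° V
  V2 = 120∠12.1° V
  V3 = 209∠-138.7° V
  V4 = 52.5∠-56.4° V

Step 1 — Convert each phasor to rectangular form:
  V1 = 120·(cos(-92.0°) + j·sin(-92.0°)) = -4.188 - j119.9 V
  V2 = 120·(cos(12.1°) + j·sin(12.1°)) = 117.3 + j25.15 V
  V3 = 209·(cos(-138.7°) + j·sin(-138.7°)) = -157 - j137.9 V
  V4 = 52.5·(cos(-56.4°) + j·sin(-56.4°)) = 29.05 - j43.73 V
Step 2 — Sum components: V_total = -14.82 - j276.4 V.
Step 3 — Convert to polar: |V_total| = 276.8 V, ∠V_total = -93.1°.

V_total = 276.8∠-93.1° V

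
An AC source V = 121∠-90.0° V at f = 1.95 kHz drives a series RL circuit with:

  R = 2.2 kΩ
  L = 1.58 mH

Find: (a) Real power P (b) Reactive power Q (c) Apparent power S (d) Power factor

Step 1 — Angular frequency: ω = 2π·f = 2π·1950 = 1.225e+04 rad/s.
Step 2 — Component impedances:
  R: Z = R = 2200 Ω
  L: Z = jωL = j·1.225e+04·0.00158 = 0 + j19.36 Ω
Step 3 — Series combination: Z_total = R + L = 2200 + j19.36 Ω = 2200∠0.5° Ω.
Step 4 — Source phasor: V = 121∠-90.0° V = 0 - j121 V.
Step 5 — Current: I = V / Z = -0.0004839 - j0.055 A = 0.055∠-90.5° A.
Step 6 — Complex power: S = V·I* = 6.654 + j0.05855 VA.
Step 7 — Real power: P = Re(S) = 6.654 W.
Step 8 — Reactive power: Q = Im(S) = 0.05855 VAR.
Step 9 — Apparent power: |S| = 6.655 VA.
Step 10 — Power factor: PF = P/|S| = 1 (lagging).

(a) P = 6.654 W  (b) Q = 0.05855 VAR  (c) S = 6.655 VA  (d) PF = 1 (lagging)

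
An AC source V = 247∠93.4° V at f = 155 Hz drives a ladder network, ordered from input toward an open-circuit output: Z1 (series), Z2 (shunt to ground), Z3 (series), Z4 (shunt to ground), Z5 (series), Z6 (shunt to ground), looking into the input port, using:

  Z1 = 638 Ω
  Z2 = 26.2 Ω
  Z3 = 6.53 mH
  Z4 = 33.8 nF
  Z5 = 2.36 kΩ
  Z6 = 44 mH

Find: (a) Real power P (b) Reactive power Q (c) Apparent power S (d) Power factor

Step 1 — Angular frequency: ω = 2π·f = 2π·155 = 973.9 rad/s.
Step 2 — Component impedances:
  Z1: Z = R = 638 Ω
  Z2: Z = R = 26.2 Ω
  Z3: Z = jωL = j·973.9·0.00653 = 0 + j6.36 Ω
  Z4: Z = 1/(jωC) = -j/(ω·C) = 0 - j3.038e+04 Ω
  Z5: Z = R = 2360 Ω
  Z6: Z = jωL = j·973.9·0.044 = 0 + j42.85 Ω
Step 3 — Ladder network (open output): work backward from the far end, alternating series and parallel combinations. Z_in = 663.9 - j0.01617 Ω = 663.9∠-0.0° Ω.
Step 4 — Source phasor: V = 247∠93.4° V = -14.65 + j246.6 V.
Step 5 — Current: I = V / Z = -0.02207 + j0.3714 A = 0.372∠93.4° A.
Step 6 — Complex power: S = V·I* = 91.89 - j0.002239 VA.
Step 7 — Real power: P = Re(S) = 91.89 W.
Step 8 — Reactive power: Q = Im(S) = -0.002239 VAR.
Step 9 — Apparent power: |S| = 91.89 VA.
Step 10 — Power factor: PF = P/|S| = 1 (leading).

(a) P = 91.89 W  (b) Q = -0.002239 VAR  (c) S = 91.89 VA  (d) PF = 1 (leading)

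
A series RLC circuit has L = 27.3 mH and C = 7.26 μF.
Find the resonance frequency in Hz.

Step 1 — Resonance condition Im(Z)=0 gives ω₀ = 1/√(LC).
Step 2 — ω₀ = 1/√(0.0273·7.26e-06) = 2246 rad/s.
Step 3 — f₀ = ω₀/(2π) = 357.5 Hz.

f₀ = 357.5 Hz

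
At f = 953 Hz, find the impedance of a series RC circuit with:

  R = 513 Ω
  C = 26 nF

Step 1 — Angular frequency: ω = 2π·f = 2π·953 = 5988 rad/s.
Step 2 — Component impedances:
  R: Z = R = 513 Ω
  C: Z = 1/(jωC) = -j/(ω·C) = 0 - j6423 Ω
Step 3 — Series combination: Z_total = R + C = 513 - j6423 Ω = 6444∠-85.4° Ω.

Z = 513 - j6423 Ω = 6444∠-85.4° Ω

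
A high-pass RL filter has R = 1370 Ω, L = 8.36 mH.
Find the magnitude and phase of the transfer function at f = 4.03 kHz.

Step 1 — Angular frequency: ω = 2π·4030 = 2.532e+04 rad/s.
Step 2 — Transfer function: H(jω) = jωL/(R + jωL).
Step 3 — Numerator jωL = j·211.7; denominator R + jωL = 1370 + j211.7.
Step 4 — H = 0.02332 + j0.1509.
Step 5 — Magnitude: |H| = 0.1527 (-16.3 dB); phase: φ = 81.2°.

|H| = 0.1527 (-16.3 dB), φ = 81.2°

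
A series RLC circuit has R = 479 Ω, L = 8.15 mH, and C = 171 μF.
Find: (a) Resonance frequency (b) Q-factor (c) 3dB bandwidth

Step 1 — Resonance condition Im(Z)=0 gives ω₀ = 1/√(LC).
Step 2 — ω₀ = 1/√(0.00815·0.000171) = 847.1 rad/s.
Step 3 — f₀ = ω₀/(2π) = 134.8 Hz.
Step 4 — Series Q: Q = ω₀L/R = 847.1·0.00815/479 = 0.01441.
Step 5 — 3dB bandwidth: Δω = ω₀/Q = 5.877e+04 rad/s; BW = Δω/(2π) = 9354 Hz.

(a) f₀ = 134.8 Hz  (b) Q = 0.01441  (c) BW = 9354 Hz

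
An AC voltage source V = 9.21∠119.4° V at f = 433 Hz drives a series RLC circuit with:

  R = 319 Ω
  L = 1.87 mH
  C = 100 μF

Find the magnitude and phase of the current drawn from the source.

Step 1 — Angular frequency: ω = 2π·f = 2π·433 = 2721 rad/s.
Step 2 — Component impedances:
  R: Z = R = 319 Ω
  L: Z = jωL = j·2721·0.00187 = 0 + j5.088 Ω
  C: Z = 1/(jωC) = -j/(ω·C) = 0 - j3.676 Ω
Step 3 — Series combination: Z_total = R + L + C = 319 + j1.412 Ω = 319∠0.3° Ω.
Step 4 — Source phasor: V = 9.21∠119.4° V = -4.521 + j8.024 V.
Step 5 — Ohm's law: I = V / Z_total = (-4.521 + j8.024) / (319 + j1.412) = -0.01406 + j0.02522 A.
Step 6 — Convert to polar: |I| = 0.02887 A, ∠I = 119.1°.

I = 0.02887∠119.1° A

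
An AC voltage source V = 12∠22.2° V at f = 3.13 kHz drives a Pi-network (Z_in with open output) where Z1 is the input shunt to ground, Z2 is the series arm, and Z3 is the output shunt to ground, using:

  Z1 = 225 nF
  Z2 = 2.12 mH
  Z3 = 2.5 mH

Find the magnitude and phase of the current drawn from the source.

Step 1 — Angular frequency: ω = 2π·f = 2π·3130 = 1.967e+04 rad/s.
Step 2 — Component impedances:
  Z1: Z = 1/(jωC) = -j/(ω·C) = 0 - j226 Ω
  Z2: Z = jωL = j·1.967e+04·0.00212 = 0 + j41.69 Ω
  Z3: Z = jωL = j·1.967e+04·0.0025 = 0 + j49.17 Ω
Step 3 — With open output, the series arm Z2 and the output shunt Z3 appear in series to ground: Z2 + Z3 = 0 + j90.86 Ω.
Step 4 — Parallel with input shunt Z1: Z_in = Z1 || (Z2 + Z3) = 0 + j151.9 Ω = 151.9∠90.0° Ω.
Step 5 — Source phasor: V = 12∠22.2° V = 11.11 + j4.534 V.
Step 6 — Ohm's law: I = V / Z_total = (11.11 + j4.534) / (0 + j151.9) = 0.02984 - j0.07312 A.
Step 7 — Convert to polar: |I| = 0.07897 A, ∠I = -67.8°.

I = 0.07897∠-67.8° A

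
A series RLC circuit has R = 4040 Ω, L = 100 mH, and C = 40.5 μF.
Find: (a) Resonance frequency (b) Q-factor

Step 1 — Resonance condition Im(Z)=0 gives ω₀ = 1/√(LC).
Step 2 — ω₀ = 1/√(0.1·4.05e-05) = 496.9 rad/s.
Step 3 — f₀ = ω₀/(2π) = 79.08 Hz.
Step 4 — Series Q: Q = ω₀L/R = 496.9·0.1/4040 = 0.0123.

(a) f₀ = 79.08 Hz  (b) Q = 0.0123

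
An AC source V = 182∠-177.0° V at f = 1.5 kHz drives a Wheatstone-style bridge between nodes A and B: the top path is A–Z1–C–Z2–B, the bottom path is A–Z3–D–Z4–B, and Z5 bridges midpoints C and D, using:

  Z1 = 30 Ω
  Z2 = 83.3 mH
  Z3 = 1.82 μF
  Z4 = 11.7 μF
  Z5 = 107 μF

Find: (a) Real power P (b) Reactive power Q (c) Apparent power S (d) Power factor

Step 1 — Angular frequency: ω = 2π·f = 2π·1500 = 9425 rad/s.
Step 2 — Component impedances:
  Z1: Z = R = 30 Ω
  Z2: Z = jωL = j·9425·0.0833 = 0 + j785.1 Ω
  Z3: Z = 1/(jωC) = -j/(ω·C) = 0 - j58.3 Ω
  Z4: Z = 1/(jωC) = -j/(ω·C) = 0 - j9.069 Ω
  Z5: Z = 1/(jωC) = -j/(ω·C) = 0 - j0.9916 Ω
Step 3 — Bridge requires nodal analysis (the Z5 bridge couples midpoints C and D, so the two paths cannot be reduced to a simple series/parallel combination). Setting node B to ground and injecting 1 A at node A, the 3-node admittance system at A, C, D solves to V_A = Z_AB = 23.08 - j21.85 Ω = 31.79∠-43.4° Ω.
Step 4 — Source phasor: V = 182∠-177.0° V = -181.8 - j9.525 V.
Step 5 — Current: I = V / Z = -3.946 - j4.149 A = 5.726∠-133.6° A.
Step 6 — Complex power: S = V·I* = 756.7 - j716.4 VA.
Step 7 — Real power: P = Re(S) = 756.7 W.
Step 8 — Reactive power: Q = Im(S) = -716.4 VAR.
Step 9 — Apparent power: |S| = 1042 VA.
Step 10 — Power factor: PF = P/|S| = 0.7262 (leading).

(a) P = 756.7 W  (b) Q = -716.4 VAR  (c) S = 1042 VA  (d) PF = 0.7262 (leading)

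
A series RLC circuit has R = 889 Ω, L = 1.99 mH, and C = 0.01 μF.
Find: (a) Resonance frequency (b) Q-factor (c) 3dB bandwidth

Step 1 — Resonance: ω₀ = 1/√(LC) = 1/√(0.00199·1e-08) = 2.242e+05 rad/s.
Step 2 — f₀ = ω₀/(2π) = 3.568e+04 Hz.
Step 3 — Series Q: Q = ω₀L/R = 2.242e+05·0.00199/889 = 0.5018.
Step 4 — Bandwidth: Δω = ω₀/Q = 4.467e+05 rad/s; BW = Δω/(2π) = 7.11e+04 Hz.

(a) f₀ = 3.568e+04 Hz  (b) Q = 0.5018  (c) BW = 7.11e+04 Hz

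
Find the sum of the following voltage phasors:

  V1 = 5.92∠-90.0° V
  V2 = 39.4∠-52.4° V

Step 1 — Convert each phasor to rectangular form:
  V1 = 5.92·(cos(-90.0°) + j·sin(-90.0°)) = 0 - j5.92 V
  V2 = 39.4·(cos(-52.4°) + j·sin(-52.4°)) = 24.04 - j31.22 V
Step 2 — Sum components: V_total = 24.04 - j37.14 V.
Step 3 — Convert to polar: |V_total| = 44.24 V, ∠V_total = -57.1°.

V_total = 44.24∠-57.1° V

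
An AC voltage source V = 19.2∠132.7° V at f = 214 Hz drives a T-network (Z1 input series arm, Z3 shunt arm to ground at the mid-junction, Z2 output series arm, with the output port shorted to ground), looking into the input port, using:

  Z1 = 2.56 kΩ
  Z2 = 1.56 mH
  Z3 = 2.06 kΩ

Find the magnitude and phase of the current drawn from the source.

Step 1 — Angular frequency: ω = 2π·f = 2π·214 = 1345 rad/s.
Step 2 — Component impedances:
  Z1: Z = R = 2560 Ω
  Z2: Z = jωL = j·1345·0.00156 = 0 + j2.098 Ω
  Z3: Z = R = 2060 Ω
Step 3 — With the output port shorted to ground, the output series arm Z2 runs from the junction to ground; the shunt arm Z3 also runs from the junction to ground. They appear in parallel: Z3 || Z2 = 0.002136 + j2.098 Ω.
Step 4 — Series with input arm Z1: Z_in = Z1 + (Z3 || Z2) = 2560 + j2.098 Ω = 2560∠0.0° Ω.
Step 5 — Source phasor: V = 19.2∠132.7° V = -13.02 + j14.11 V.
Step 6 — Ohm's law: I = V / Z_total = (-13.02 + j14.11) / (2560 + j2.098) = -0.005082 + j0.005516 A.
Step 7 — Convert to polar: |I| = 0.0075 A, ∠I = 132.7°.

I = 0.0075∠132.7° A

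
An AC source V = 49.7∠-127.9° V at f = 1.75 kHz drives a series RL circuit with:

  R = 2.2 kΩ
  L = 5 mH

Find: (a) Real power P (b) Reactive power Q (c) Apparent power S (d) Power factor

Step 1 — Angular frequency: ω = 2π·f = 2π·1750 = 1.1e+04 rad/s.
Step 2 — Component impedances:
  R: Z = R = 2200 Ω
  L: Z = jωL = j·1.1e+04·0.005 = 0 + j54.98 Ω
Step 3 — Series combination: Z_total = R + L = 2200 + j54.98 Ω = 2201∠1.4° Ω.
Step 4 — Source phasor: V = 49.7∠-127.9° V = -30.53 - j39.22 V.
Step 5 — Current: I = V / Z = -0.01431 - j0.01747 A = 0.02258∠-129.3° A.
Step 6 — Complex power: S = V·I* = 1.122 + j0.02804 VA.
Step 7 — Real power: P = Re(S) = 1.122 W.
Step 8 — Reactive power: Q = Im(S) = 0.02804 VAR.
Step 9 — Apparent power: |S| = 1.122 VA.
Step 10 — Power factor: PF = P/|S| = 0.9997 (lagging).

(a) P = 1.122 W  (b) Q = 0.02804 VAR  (c) S = 1.122 VA  (d) PF = 0.9997 (lagging)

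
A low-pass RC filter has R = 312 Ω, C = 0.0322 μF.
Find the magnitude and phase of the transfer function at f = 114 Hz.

Step 1 — Angular frequency: ω = 2π·114 = 716.3 rad/s.
Step 2 — Transfer function: H(jω) = 1/(1 + jωRC).
Step 3 — Denominator: 1 + jωRC = 1 + j·716.3·312·3.22e-08 = 1 + j0.007196.
Step 4 — H = 0.9999 - j0.007196.
Step 5 — Magnitude: |H| = 1 (-0.0 dB); phase: φ = -0.4°.

|H| = 1 (-0.0 dB), φ = -0.4°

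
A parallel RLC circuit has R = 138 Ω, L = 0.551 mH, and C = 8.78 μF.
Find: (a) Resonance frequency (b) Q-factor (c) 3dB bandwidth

Step 1 — Resonance: ω₀ = 1/√(LC) = 1/√(0.000551·8.78e-06) = 1.438e+04 rad/s.
Step 2 — f₀ = ω₀/(2π) = 2288 Hz.
Step 3 — Parallel Q: Q = R/(ω₀L) = 138/(1.438e+04·0.000551) = 17.42.
Step 4 — Bandwidth: Δω = ω₀/Q = 825.3 rad/s; BW = Δω/(2π) = 131.4 Hz.

(a) f₀ = 2288 Hz  (b) Q = 17.42  (c) BW = 131.4 Hz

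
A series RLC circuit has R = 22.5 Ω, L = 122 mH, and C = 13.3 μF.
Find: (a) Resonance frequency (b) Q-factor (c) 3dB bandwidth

Step 1 — Resonance: ω₀ = 1/√(LC) = 1/√(0.122·1.33e-05) = 785 rad/s.
Step 2 — f₀ = ω₀/(2π) = 124.9 Hz.
Step 3 — Series Q: Q = ω₀L/R = 785·0.122/22.5 = 4.257.
Step 4 — Bandwidth: Δω = ω₀/Q = 184.4 rad/s; BW = Δω/(2π) = 29.35 Hz.

(a) f₀ = 124.9 Hz  (b) Q = 4.257  (c) BW = 29.35 Hz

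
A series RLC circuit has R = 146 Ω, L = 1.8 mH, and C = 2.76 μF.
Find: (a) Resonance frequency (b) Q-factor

Step 1 — Resonance condition Im(Z)=0 gives ω₀ = 1/√(LC).
Step 2 — ω₀ = 1/√(0.0018·2.76e-06) = 1.419e+04 rad/s.
Step 3 — f₀ = ω₀/(2π) = 2258 Hz.
Step 4 — Series Q: Q = ω₀L/R = 1.419e+04·0.0018/146 = 0.1749.

(a) f₀ = 2258 Hz  (b) Q = 0.1749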